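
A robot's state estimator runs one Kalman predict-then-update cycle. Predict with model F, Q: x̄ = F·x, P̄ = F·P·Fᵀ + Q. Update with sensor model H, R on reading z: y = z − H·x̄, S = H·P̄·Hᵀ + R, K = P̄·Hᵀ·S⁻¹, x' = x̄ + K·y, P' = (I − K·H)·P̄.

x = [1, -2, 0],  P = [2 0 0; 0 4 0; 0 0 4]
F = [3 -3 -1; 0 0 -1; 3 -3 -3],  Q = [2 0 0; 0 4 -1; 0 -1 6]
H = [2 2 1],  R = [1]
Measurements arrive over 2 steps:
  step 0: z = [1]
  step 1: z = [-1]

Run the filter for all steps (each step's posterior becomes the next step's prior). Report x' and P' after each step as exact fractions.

step 0: x' = [1337/709, -910/709, -119/709], P' = [4904/709 -3954/709 -1706/709; -3954/709 4447/709 -951/709; -1706/709 -951/709 5564/709]
step 1: x' = [986725/1784888, -628501/892444, -1222569/1784888], P' = [23192195/1784888 -9112795/892444 -9402783/1784888; -9112795/892444 4380099/446222 730547/892444; -9402783/1784888 730547/892444 16505291/1784888]

step 0: x̄ = F·x = [9, 0, 9]
step 0: P̄ = F·P·Fᵀ + Q = [60 4 66; 4 8 11; 66 11 96]
step 0: y = z − H·x̄ = [-26]
step 0: S = H·P̄·Hᵀ + R = [709]
step 0: K = P̄·Hᵀ·S⁻¹ = [194/709; 35/709; 250/709]
step 0: x' = x̄ + K·y = [1337/709, -910/709, -119/709]
step 0: P' = (I − K·H)·P̄ = [4904/709 -3954/709 -1706/709; -3954/709 4447/709 -951/709; -1706/709 -951/709 5564/709]
step 1: x̄ = F·x = [6860/709, 119/709, 7098/709]
step 1: P̄ = F·P·Fᵀ + Q = [166843/709 7829/709 181083/709; 7829/709 8400/709 18248/709; 181083/709 18248/709 223251/709]
step 1: y = z − H·x̄ = [-21765/709]
step 1: S = H·P̄·Hᵀ + R = [1784888/709]
step 1: K = P̄·Hᵀ·S⁻¹ = [530427/1784888; 25353/892444; 621913/1784888]
step 1: x' = x̄ + K·y = [986725/1784888, -628501/892444, -1222569/1784888]
step 1: P' = (I − K·H)·P̄ = [23192195/1784888 -9112795/892444 -9402783/1784888; -9112795/892444 4380099/446222 730547/892444; -9402783/1784888 730547/892444 16505291/1784888]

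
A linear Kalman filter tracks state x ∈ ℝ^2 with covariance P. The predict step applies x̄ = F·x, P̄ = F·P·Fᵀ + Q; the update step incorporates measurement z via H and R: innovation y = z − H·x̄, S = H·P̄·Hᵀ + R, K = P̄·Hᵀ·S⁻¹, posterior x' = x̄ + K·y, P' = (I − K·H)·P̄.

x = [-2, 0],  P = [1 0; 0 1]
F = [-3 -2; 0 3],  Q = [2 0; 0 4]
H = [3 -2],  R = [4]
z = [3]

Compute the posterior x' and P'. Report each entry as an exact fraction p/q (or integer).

x̄ = F·x = [6, 0]
P̄ = F·P·Fᵀ + Q = [15 -6; -6 13]
y = z − H·x̄ = [-15]
S = H·P̄·Hᵀ + R = [263]
K = P̄·Hᵀ·S⁻¹ = [57/263; -44/263]
x' = x̄ + K·y = [723/263, 660/263]
P' = (I − K·H)·P̄ = [696/263 930/263; 930/263 1483/263]

x' = [723/263, 660/263]
P' = [696/263 930/263; 930/263 1483/263]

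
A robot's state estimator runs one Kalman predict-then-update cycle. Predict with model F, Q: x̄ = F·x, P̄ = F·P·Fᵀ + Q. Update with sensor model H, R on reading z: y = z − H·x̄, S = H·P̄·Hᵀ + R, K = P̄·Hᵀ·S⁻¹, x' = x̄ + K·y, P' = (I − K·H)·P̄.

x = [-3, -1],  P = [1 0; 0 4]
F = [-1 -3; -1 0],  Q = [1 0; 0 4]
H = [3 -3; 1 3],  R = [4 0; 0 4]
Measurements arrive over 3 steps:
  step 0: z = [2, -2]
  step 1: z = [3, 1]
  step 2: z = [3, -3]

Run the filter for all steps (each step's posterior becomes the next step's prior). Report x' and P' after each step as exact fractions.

step 0: x' = [649/3633, -1669/3633], P' = [1777/3633 569/3633; 569/3633 955/3633]
step 1: x' = [796275/783814, -4351/783814], P' = [708533/1567628 231533/1567628; 231533/1567628 406893/1567628]
step 2: x' = [-4122623/43916265, -44881354/43916265], P' = [59388871/131748795 19380557/131748795; 19380557/131748795 6831425/26349759]

step 0: x̄ = F·x = [6, 3]
step 0: P̄ = F·P·Fᵀ + Q = [38 1; 1 5]
step 0: y = z − H·x̄ = [-7, -17]
step 0: S = H·P̄·Hᵀ + R = [373 75; 75 93]
step 0: K = P̄·Hᵀ·S⁻¹ = [302/1211 871/3633; -193/2422 1717/7266]
step 0: x' = x̄ + K·y = [649/3633, -1669/3633]
step 0: P' = (I − K·H)·P̄ = [1777/3633 569/3633; 569/3633 955/3633]
step 1: x̄ = F·x = [4358/3633, -649/3633]
step 1: P̄ = F·P·Fᵀ + Q = [17419/3633 3484/3633; 3484/3633 16309/3633]
step 1: y = z − H·x̄ = [-1374/1211, 1222/3633]
step 1: S = H·P̄·Hᵀ + R = [85124/1211 -24540/1211; -24540/1211 199636/3633]
step 1: K = P̄·Hᵀ·S⁻¹ = [178875/783814 350783/1567628; -32880/391907 363053/1567628]
step 1: x' = x̄ + K·y = [796275/783814, -4351/783814]
step 1: P' = (I − K·H)·P̄ = [708533/1567628 231533/1567628; 231533/1567628 406893/1567628]
step 2: x̄ = F·x = [-391611/391907, -796275/783814]
step 2: P̄ = F·P·Fᵀ + Q = [1831849/391907 350783/391907; 350783/391907 6979045/1567628]
step 2: y = z − H·x̄ = [2312283/783814, 820605/783814]
step 2: S = H·P̄·Hᵀ + R = [109772105/1567628 -32410425/1567628; -32410425/1567628 84828105/1567628]
step 2: K = P̄·Hᵀ·S⁻¹ = [20004157/87832530 58765271/263497590; -3694142/43916265 30462983/131748795]
step 2: x' = x̄ + K·y = [-4122623/43916265, -44881354/43916265]
step 2: P' = (I − K·H)·P̄ = [59388871/131748795 19380557/131748795; 19380557/131748795 6831425/26349759]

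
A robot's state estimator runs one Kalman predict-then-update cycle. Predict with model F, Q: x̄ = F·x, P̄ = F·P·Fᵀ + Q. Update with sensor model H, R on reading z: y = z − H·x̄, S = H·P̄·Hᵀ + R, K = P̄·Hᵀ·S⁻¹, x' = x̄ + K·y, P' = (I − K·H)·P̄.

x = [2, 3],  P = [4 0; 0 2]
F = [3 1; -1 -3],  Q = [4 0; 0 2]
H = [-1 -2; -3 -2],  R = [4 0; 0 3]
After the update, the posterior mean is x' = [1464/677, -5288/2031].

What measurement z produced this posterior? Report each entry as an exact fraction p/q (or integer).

z = [2, -1]

x̄ = F·x = [9, -11]
P̄ = F·P·Fᵀ + Q = [42 -18; -18 24]
S = H·P̄·Hᵀ + R = [70 78; 78 261]
K = P̄·Hᵀ·S⁻¹ = [303/677 -324/677; -461/677 460/2031]
x' − x̄ = [-4629/677, 17053/2031] = K·y
y = (KᵀK)⁻¹·Kᵀ·(x' − x̄) = [-11, 4]
z = y + H·x̄ = [-11, 4] + [13, -5] = [2, -1]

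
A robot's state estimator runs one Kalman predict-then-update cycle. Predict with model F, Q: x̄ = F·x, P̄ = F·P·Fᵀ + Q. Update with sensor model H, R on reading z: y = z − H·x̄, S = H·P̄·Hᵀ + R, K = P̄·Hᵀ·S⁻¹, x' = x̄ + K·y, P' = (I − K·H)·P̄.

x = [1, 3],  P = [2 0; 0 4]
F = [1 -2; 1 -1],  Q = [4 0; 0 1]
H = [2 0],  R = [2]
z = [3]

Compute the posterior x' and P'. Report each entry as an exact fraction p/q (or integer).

x̄ = F·x = [-5, -2]
P̄ = F·P·Fᵀ + Q = [22 10; 10 7]
y = z − H·x̄ = [13]
S = H·P̄·Hᵀ + R = [90]
K = P̄·Hᵀ·S⁻¹ = [22/45; 2/9]
x' = x̄ + K·y = [61/45, 8/9]
P' = (I − K·H)·P̄ = [22/45 2/9; 2/9 23/9]

x' = [61/45, 8/9]
P' = [22/45 2/9; 2/9 23/9]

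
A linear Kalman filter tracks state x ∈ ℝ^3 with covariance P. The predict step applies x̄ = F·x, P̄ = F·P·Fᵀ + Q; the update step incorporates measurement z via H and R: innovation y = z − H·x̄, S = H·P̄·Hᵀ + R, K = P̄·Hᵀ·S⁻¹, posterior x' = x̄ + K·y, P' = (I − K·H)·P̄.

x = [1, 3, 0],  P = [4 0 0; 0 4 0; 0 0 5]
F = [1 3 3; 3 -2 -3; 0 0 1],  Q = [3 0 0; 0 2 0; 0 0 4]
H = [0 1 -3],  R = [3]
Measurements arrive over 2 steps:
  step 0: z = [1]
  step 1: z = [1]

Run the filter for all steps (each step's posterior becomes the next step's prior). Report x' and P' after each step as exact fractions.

step 0: x̄ = F·x = [10, -3, 0]
step 0: P̄ = F·P·Fᵀ + Q = [88 -57 15; -57 99 -15; 15 -15 9]
step 0: y = z − H·x̄ = [4]
step 0: S = H·P̄·Hᵀ + R = [273]
step 0: K = P̄·Hᵀ·S⁻¹ = [-34/91; 48/91; -2/13]
step 0: x' = x̄ + K·y = [774/91, -81/91, -8/13]
step 0: P' = (I − K·H)·P̄ = [4540/91 -291/91 -9/13; -291/91 2097/91 93/13; -9/13 93/13 33/13]
step 1: x̄ = F·x = [363/91, 204/7, -8/13]
step 1: P̄ = F·P·Fᵀ + Q = [35359/91 -1017/7 369/13; -1017/7 4919/7 -24; 369/13 -24 85/13]
step 1: y = z − H·x̄ = [-2729/91]
step 1: S = H·P̄·Hᵀ + R = [82679/91]
step 1: K = P̄·Hᵀ·S⁻¹ = [-20970/82679; 2431/2851; -3969/82679]
step 1: x' = x̄ + K·y = [958677/82679, 10183/2851, 68147/82679]
step 1: P' = (I − K·H)·P̄ = [27293471/82679 145989/2851 1432197/82679; 145989/2851 120108/2851 37605/2851; 1432197/82679 37605/2851 367484/82679]

step 0: x' = [774/91, -81/91, -8/13], P' = [4540/91 -291/91 -9/13; -291/91 2097/91 93/13; -9/13 93/13 33/13]
step 1: x' = [958677/82679, 10183/2851, 68147/82679], P' = [27293471/82679 145989/2851 1432197/82679; 145989/2851 120108/2851 37605/2851; 1432197/82679 37605/2851 367484/82679]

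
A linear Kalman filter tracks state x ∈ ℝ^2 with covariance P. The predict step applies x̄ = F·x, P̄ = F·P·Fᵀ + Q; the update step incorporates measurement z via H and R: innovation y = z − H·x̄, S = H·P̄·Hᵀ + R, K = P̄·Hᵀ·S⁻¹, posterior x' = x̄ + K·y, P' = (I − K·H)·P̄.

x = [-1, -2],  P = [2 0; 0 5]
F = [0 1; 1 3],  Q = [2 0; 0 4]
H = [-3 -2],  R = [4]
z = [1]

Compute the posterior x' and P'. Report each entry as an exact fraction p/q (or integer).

x' = [67/451, -364/451]
P' = [556/451 -732/451; -732/451 1392/451]

x̄ = F·x = [-2, -7]
P̄ = F·P·Fᵀ + Q = [7 15; 15 51]
y = z − H·x̄ = [-19]
S = H·P̄·Hᵀ + R = [451]
K = P̄·Hᵀ·S⁻¹ = [-51/451; -147/451]
x' = x̄ + K·y = [67/451, -364/451]
P' = (I − K·H)·P̄ = [556/451 -732/451; -732/451 1392/451]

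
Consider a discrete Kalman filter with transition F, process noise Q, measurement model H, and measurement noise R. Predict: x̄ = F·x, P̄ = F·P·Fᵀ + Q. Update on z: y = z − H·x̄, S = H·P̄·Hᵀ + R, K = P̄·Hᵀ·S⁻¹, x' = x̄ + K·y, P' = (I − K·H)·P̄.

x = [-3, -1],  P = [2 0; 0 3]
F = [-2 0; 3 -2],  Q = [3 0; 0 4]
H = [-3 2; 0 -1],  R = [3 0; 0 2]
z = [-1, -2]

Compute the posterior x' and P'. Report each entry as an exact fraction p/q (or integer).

x̄ = F·x = [6, -7]
P̄ = F·P·Fᵀ + Q = [11 -12; -12 34]
y = z − H·x̄ = [31, -9]
S = H·P̄·Hᵀ + R = [382 -104; -104 36]
K = P̄·Hᵀ·S⁻¹ = [-201/734 -168/367; 26/367 -543/734]
x' = x̄ + K·y = [1197/734, 1361/734]
P' = (I − K·H)·P̄ = [649/734 336/367; 336/367 543/367]

x' = [1197/734, 1361/734]
P' = [649/734 336/367; 336/367 543/367]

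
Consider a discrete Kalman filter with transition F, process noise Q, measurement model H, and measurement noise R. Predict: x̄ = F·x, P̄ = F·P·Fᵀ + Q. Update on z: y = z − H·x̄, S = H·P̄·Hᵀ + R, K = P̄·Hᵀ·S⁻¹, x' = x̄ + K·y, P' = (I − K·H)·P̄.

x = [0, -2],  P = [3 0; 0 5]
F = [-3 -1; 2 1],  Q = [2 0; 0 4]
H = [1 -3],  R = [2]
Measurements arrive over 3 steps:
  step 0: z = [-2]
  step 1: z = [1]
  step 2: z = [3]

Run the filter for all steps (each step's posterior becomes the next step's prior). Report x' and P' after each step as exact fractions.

step 0: x' = [-304/363, 134/363], P' = [1733/363 509/363; 509/363 227/363]
step 1: x' = [10832/17743, -2415/17743], P' = [7552/1613 24108/17743; 24108/17743 10770/17743]
step 2: x' = [3317403/4673324, -880126/1168331], P' = [120270731/25703282 17452992/12851641; 17452992/12851641 7798698/12851641]

step 0: x̄ = F·x = [2, -2]
step 0: P̄ = F·P·Fᵀ + Q = [34 -23; -23 21]
step 0: y = z − H·x̄ = [-10]
step 0: S = H·P̄·Hᵀ + R = [363]
step 0: K = P̄·Hᵀ·S⁻¹ = [103/363; -86/363]
step 0: x' = x̄ + K·y = [-304/363, 134/363]
step 0: P' = (I − K·H)·P̄ = [1733/363 509/363; 509/363 227/363]
step 1: x̄ = F·x = [778/363, -158/121]
step 1: P̄ = F·P·Fᵀ + Q = [19604/363 -4390/121; -4390/121 3549/121]
step 1: y = z − H·x̄ = [-167/33]
step 1: S = H·P̄·Hᵀ + R = [1613/3]
step 1: K = P̄·Hᵀ·S⁻¹ = [5374/17743; -4101/17743]
step 1: x' = x̄ + K·y = [10832/17743, -2415/17743]
step 1: P' = (I − K·H)·P̄ = [7552/1613 24108/17743; 24108/17743 10770/17743]
step 2: x̄ = F·x = [-30081/17743, 19249/17743]
step 2: P̄ = F·P·Fᵀ + Q = [938552/17743 -629742/17743; -629742/17743 510462/17743]
step 2: y = z − H·x̄ = [141057/17743]
step 2: S = H·P̄·Hᵀ + R = [9346648/17743]
step 2: K = P̄·Hᵀ·S⁻¹ = [1413889/4673324; -270141/1168331]
step 2: x' = x̄ + K·y = [3317403/4673324, -880126/1168331]
step 2: P' = (I − K·H)·P̄ = [120270731/25703282 17452992/12851641; 17452992/12851641 7798698/12851641]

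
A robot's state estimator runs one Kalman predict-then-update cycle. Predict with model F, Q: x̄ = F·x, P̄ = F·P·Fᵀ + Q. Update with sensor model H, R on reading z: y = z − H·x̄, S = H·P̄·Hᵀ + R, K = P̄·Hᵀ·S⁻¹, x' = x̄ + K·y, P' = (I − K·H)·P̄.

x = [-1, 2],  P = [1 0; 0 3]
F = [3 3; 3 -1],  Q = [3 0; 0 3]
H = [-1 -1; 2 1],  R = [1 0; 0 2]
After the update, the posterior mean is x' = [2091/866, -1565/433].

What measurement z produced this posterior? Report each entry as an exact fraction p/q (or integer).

z = [1, 1]

x̄ = F·x = [3, -5]
P̄ = F·P·Fᵀ + Q = [39 0; 0 15]
S = H·P̄·Hᵀ + R = [55 -93; -93 173]
K = P̄·Hᵀ·S⁻¹ = [507/866 663/866; -600/433 -285/433]
x' − x̄ = [-507/866, 600/433] = K·y
y = (KᵀK)⁻¹·Kᵀ·(x' − x̄) = [-1, 0]
z = y + H·x̄ = [-1, 0] + [2, 1] = [1, 1]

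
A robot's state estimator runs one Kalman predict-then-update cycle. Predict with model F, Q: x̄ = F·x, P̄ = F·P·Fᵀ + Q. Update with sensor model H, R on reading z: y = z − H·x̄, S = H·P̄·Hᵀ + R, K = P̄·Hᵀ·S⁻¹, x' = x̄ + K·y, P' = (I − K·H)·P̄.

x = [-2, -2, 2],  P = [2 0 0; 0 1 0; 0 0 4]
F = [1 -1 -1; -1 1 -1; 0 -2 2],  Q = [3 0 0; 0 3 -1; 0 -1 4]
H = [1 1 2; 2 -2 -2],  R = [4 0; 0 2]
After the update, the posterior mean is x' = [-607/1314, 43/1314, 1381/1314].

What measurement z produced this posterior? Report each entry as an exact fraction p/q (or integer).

z = [1, -3]

x̄ = F·x = [-2, -2, 8]
P̄ = F·P·Fᵀ + Q = [10 1 -6; 1 10 -11; -6 -11 24]
S = H·P̄·Hᵀ + R = [54 -42; -42 130]
K = P̄·Hᵀ·S⁻¹ = [565/2628 263/876; -631/2628 -41/876; 1217/2628 -125/876]
x' − x̄ = [2021/1314, 2671/1314, -9131/1314] = K·y
y = (KᵀK)⁻¹·Kᵀ·(x' − x̄) = [-11, 13]
z = y + H·x̄ = [-11, 13] + [12, -16] = [1, -3]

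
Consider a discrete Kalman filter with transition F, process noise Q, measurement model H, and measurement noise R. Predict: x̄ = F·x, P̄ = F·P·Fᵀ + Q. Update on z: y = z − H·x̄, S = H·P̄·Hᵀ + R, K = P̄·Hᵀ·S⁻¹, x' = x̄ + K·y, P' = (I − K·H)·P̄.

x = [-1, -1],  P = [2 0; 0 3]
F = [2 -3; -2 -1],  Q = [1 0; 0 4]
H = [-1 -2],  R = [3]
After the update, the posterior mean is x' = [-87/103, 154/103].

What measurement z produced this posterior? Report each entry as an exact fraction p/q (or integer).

x̄ = F·x = [1, 3]
P̄ = F·P·Fᵀ + Q = [36 1; 1 15]
S = H·P̄·Hᵀ + R = [103]
K = P̄·Hᵀ·S⁻¹ = [-38/103; -31/103]
x' − x̄ = [-190/103, -155/103] = K·y
y = (KᵀK)⁻¹·Kᵀ·(x' − x̄) = [5]
z = y + H·x̄ = [5] + [-7] = [-2]

z = [-2]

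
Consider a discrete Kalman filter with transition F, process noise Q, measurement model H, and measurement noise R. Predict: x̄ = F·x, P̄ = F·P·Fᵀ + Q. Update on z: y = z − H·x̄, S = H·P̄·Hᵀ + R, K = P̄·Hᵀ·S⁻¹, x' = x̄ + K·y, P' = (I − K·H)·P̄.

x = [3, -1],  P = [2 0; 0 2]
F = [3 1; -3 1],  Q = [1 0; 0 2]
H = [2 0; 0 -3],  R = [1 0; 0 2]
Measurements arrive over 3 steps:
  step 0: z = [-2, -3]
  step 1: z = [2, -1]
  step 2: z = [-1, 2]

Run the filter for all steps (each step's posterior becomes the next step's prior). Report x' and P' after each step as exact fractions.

step 0: x' = [-946/973, 3533/3892], P' = [237/973 -4/973; -4/973 423/1946]
step 1: x' = [787890/912533, 409228/912533], P' = [207745/912533 -7686/912533; -7686/912533 190210/912533]
step 2: x' = [-92223028/403165063, -258456582/403165063], P' = [91490031/403165063 -3358990/403165063; -3358990/403165063 83984298/403165063]

step 0: x̄ = F·x = [8, -10]
step 0: P̄ = F·P·Fᵀ + Q = [21 -16; -16 22]
step 0: y = z − H·x̄ = [-18, -33]
step 0: S = H·P̄·Hᵀ + R = [85 96; 96 200]
step 0: K = P̄·Hᵀ·S⁻¹ = [474/973 6/973; -8/973 -1269/3892]
step 0: x' = x̄ + K·y = [-946/973, 3533/3892]
step 0: P' = (I − K·H)·P̄ = [237/973 -4/973; -4/973 423/1946]
step 1: x̄ = F·x = [-1117/556, 14885/3892]
step 1: P̄ = F·P·Fᵀ + Q = [941/278 -549/278; -549/278 8629/1946]
step 1: y = z − H·x̄ = [1673/278, 40763/3892]
step 1: S = H·P̄·Hᵀ + R = [2021/139 1647/139; 1647/139 81553/1946]
step 1: K = P̄·Hᵀ·S⁻¹ = [415490/912533 11529/912533; -15372/912533 -285315/912533]
step 1: x' = x̄ + K·y = [787890/912533, 409228/912533]
step 1: P' = (I − K·H)·P̄ = [207745/912533 -7686/912533; -7686/912533 190210/912533]
step 2: x̄ = F·x = [2772898/912533, -1954442/912533]
step 2: P̄ = F·P·Fᵀ + Q = [2926332/912533 -1679495/912533; -1679495/912533 3931097/912533]
step 2: y = z − H·x̄ = [-6458329/912533, -4038260/912533]
step 2: S = H·P̄·Hᵀ + R = [12617861/912533 10076970/912533; 10076970/912533 37204939/912533]
step 2: K = P̄·Hᵀ·S⁻¹ = [182980062/403165063 5038485/403165063; -6717980/403165063 -125976447/403165063]
step 2: x' = x̄ + K·y = [-92223028/403165063, -258456582/403165063]
step 2: P' = (I − K·H)·P̄ = [91490031/403165063 -3358990/403165063; -3358990/403165063 83984298/403165063]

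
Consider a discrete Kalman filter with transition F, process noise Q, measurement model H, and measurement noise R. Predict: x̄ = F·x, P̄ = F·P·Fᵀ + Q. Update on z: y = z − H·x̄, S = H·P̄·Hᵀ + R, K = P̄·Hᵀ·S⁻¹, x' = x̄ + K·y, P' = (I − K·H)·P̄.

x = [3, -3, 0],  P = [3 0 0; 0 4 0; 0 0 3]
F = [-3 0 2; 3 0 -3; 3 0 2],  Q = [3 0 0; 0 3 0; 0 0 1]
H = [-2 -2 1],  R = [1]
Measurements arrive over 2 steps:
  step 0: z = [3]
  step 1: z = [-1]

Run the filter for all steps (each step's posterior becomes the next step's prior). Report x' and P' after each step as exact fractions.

step 0: x' = [-855/101, 999/101, 597/101], P' = [4161/101 -4680/101 -1047/101; -4680/101 5532/101 1689/101; -1047/101 1689/101 1336/101]
step 1: x' = [1335997/36323, -1553268/36323, -470941/36323], P' = [15615455/36323 -18309960/36323 -5410095/36323; -18309960/36323 21587406/36323 6572562/36323; -5410095/36323 6572562/36323 2354326/36323]

step 0: x̄ = F·x = [-9, 9, 9]
step 0: P̄ = F·P·Fᵀ + Q = [42 -45 -15; -45 57 9; -15 9 40]
step 0: y = z − H·x̄ = [-6]
step 0: S = H·P̄·Hᵀ + R = [101]
step 0: K = P̄·Hᵀ·S⁻¹ = [-9/101; -15/101; 52/101]
step 0: x' = x̄ + K·y = [-855/101, 999/101, 597/101]
step 0: P' = (I − K·H)·P̄ = [4161/101 -4680/101 -1047/101; -4680/101 5532/101 1689/101; -1047/101 1689/101 1336/101]
step 1: x̄ = F·x = [3759/101, -4356/101, -1371/101]
step 1: P̄ = F·P·Fᵀ + Q = [55660/101 -61170/101 -32105/101; -61170/101 68622/101 32574/101; -32105/101 32574/101 30330/101]
step 1: y = z − H·x̄ = [76/101]
step 1: S = H·P̄·Hᵀ + R = [36323/101]
step 1: K = P̄·Hᵀ·S⁻¹ = [-21085/36323; 17670/36323; 29392/36323]
step 1: x' = x̄ + K·y = [1335997/36323, -1553268/36323, -470941/36323]
step 1: P' = (I − K·H)·P̄ = [15615455/36323 -18309960/36323 -5410095/36323; -18309960/36323 21587406/36323 6572562/36323; -5410095/36323 6572562/36323 2354326/36323]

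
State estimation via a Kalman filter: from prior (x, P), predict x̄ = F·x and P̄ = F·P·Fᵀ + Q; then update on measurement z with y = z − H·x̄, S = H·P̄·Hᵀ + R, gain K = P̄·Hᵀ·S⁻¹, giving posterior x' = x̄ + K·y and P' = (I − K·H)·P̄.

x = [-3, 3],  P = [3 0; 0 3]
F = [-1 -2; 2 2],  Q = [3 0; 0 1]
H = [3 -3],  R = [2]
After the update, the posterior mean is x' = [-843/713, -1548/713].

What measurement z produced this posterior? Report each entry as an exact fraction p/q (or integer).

z = [3]

x̄ = F·x = [-3, 0]
P̄ = F·P·Fᵀ + Q = [18 -18; -18 25]
S = H·P̄·Hᵀ + R = [713]
K = P̄·Hᵀ·S⁻¹ = [108/713; -129/713]
x' − x̄ = [1296/713, -1548/713] = K·y
y = (KᵀK)⁻¹·Kᵀ·(x' − x̄) = [12]
z = y + H·x̄ = [12] + [-9] = [3]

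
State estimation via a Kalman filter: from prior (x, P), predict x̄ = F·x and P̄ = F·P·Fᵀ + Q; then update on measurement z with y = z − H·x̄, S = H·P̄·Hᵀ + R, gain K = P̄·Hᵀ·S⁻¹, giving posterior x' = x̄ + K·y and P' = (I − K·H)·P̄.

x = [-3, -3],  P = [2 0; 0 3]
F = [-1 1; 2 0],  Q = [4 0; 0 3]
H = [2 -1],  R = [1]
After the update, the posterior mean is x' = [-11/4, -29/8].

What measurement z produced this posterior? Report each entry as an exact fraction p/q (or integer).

z = [-2]

x̄ = F·x = [0, -6]
P̄ = F·P·Fᵀ + Q = [9 -4; -4 11]
S = H·P̄·Hᵀ + R = [64]
K = P̄·Hᵀ·S⁻¹ = [11/32; -19/64]
x' − x̄ = [-11/4, 19/8] = K·y
y = (KᵀK)⁻¹·Kᵀ·(x' − x̄) = [-8]
z = y + H·x̄ = [-8] + [6] = [-2]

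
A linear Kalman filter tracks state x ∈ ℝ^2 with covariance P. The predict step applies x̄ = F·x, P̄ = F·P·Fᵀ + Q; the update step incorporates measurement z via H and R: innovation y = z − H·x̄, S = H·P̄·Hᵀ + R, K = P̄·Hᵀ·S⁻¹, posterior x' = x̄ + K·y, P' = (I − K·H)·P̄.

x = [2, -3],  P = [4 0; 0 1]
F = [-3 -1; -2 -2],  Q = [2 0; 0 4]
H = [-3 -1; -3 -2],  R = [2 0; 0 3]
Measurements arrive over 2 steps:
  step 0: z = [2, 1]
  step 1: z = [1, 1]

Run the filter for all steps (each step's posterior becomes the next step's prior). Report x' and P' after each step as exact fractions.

step 0: x̄ = F·x = [-3, 2]
step 0: P̄ = F·P·Fᵀ + Q = [39 26; 26 24]
step 0: y = z − H·x̄ = [-5, -4]
step 0: S = H·P̄·Hᵀ + R = [533 633; 633 762]
step 0: K = P̄·Hᵀ·S⁻¹ = [-39/107 26/321; 678/1819 -864/1819]
step 0: x' = x̄ + K·y = [-482/321, 3704/1819]
step 0: P' = (I − K·H)·P̄ = [182/321 -104/107; -104/107 3948/1819]
step 1: x̄ = F·x = [4490/1819, -5836/5457]
step 1: P̄ = F·P·Fᵀ + Q = [6260/1819 -60/1819; -60/1819 39148/5457]
step 1: y = z − H·x̄ = [40031/5457, 34195/5457]
step 1: S = H·P̄·Hᵀ + R = [218002/5457 245696/5457; 245696/5457 339823/5457]
step 1: K = P̄·Hᵀ·S⁻¹ = [-8880/22849 29220/251339; 49848/114245 -683996/1256695]
step 1: x' = x̄ + K·y = [86950/251339, -1607696/1256695]
step 1: P' = (I − K·H)·P̄ = [159460/251339 -283020/251339; -283020/251339 3148644/1256695]

step 0: x' = [-482/321, 3704/1819], P' = [182/321 -104/107; -104/107 3948/1819]
step 1: x' = [86950/251339, -1607696/1256695], P' = [159460/251339 -283020/251339; -283020/251339 3148644/1256695]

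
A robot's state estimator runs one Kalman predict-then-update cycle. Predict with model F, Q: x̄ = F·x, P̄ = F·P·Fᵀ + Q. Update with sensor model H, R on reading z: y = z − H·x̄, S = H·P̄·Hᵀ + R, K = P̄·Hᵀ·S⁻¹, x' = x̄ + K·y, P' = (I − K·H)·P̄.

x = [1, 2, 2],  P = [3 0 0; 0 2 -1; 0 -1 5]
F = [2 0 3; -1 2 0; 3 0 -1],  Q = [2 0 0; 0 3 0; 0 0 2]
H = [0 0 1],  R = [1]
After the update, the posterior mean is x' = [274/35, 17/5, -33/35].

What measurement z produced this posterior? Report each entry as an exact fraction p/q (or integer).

z = [-1]

x̄ = F·x = [8, 3, 1]
P̄ = F·P·Fᵀ + Q = [59 -12 3; -12 14 -7; 3 -7 34]
S = H·P̄·Hᵀ + R = [35]
K = P̄·Hᵀ·S⁻¹ = [3/35; -1/5; 34/35]
x' − x̄ = [-6/35, 2/5, -68/35] = K·y
y = (KᵀK)⁻¹·Kᵀ·(x' − x̄) = [-2]
z = y + H·x̄ = [-2] + [1] = [-1]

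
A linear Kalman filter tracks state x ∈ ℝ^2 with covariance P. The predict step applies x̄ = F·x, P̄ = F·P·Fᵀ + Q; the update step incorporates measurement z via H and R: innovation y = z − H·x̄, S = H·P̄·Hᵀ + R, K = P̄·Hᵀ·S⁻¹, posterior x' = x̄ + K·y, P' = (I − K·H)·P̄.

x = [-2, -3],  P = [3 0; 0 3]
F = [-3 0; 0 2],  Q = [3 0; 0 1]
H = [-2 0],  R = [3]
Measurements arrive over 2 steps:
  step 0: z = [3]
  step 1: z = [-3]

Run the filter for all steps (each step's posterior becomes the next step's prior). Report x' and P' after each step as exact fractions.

step 0: x̄ = F·x = [6, -6]
step 0: P̄ = F·P·Fᵀ + Q = [30 0; 0 13]
step 0: y = z − H·x̄ = [15]
step 0: S = H·P̄·Hᵀ + R = [123]
step 0: K = P̄·Hᵀ·S⁻¹ = [-20/41; 0]
step 0: x' = x̄ + K·y = [-54/41, -6]
step 0: P' = (I − K·H)·P̄ = [30/41 0; 0 13]
step 1: x̄ = F·x = [162/41, -12]
step 1: P̄ = F·P·Fᵀ + Q = [393/41 0; 0 53]
step 1: y = z − H·x̄ = [201/41]
step 1: S = H·P̄·Hᵀ + R = [1695/41]
step 1: K = P̄·Hᵀ·S⁻¹ = [-262/565; 0]
step 1: x' = x̄ + K·y = [948/565, -12]
step 1: P' = (I − K·H)·P̄ = [393/565 0; 0 53]

step 0: x' = [-54/41, -6], P' = [30/41 0; 0 13]
step 1: x' = [948/565, -12], P' = [393/565 0; 0 53]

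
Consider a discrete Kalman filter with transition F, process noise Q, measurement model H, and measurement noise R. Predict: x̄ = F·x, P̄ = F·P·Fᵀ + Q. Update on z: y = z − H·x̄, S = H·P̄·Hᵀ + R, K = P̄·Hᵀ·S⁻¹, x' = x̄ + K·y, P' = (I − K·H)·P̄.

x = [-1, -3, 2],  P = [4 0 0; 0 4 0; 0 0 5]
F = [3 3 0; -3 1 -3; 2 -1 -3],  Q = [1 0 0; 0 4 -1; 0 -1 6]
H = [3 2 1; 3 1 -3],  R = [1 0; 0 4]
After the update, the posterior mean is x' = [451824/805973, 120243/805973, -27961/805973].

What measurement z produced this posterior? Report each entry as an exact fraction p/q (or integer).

x̄ = F·x = [-12, -6, -5]
P̄ = F·P·Fᵀ + Q = [73 -24 12; -24 89 16; 12 16 71]
S = H·P̄·Hᵀ + R = [933 254; 254 933]
K = P̄·Hᵀ·S⁻¹ = [130353/805973 101865/805973; 121700/805973 -59911/805973; 170581/805973 -185519/805973]
x' − x̄ = [10123500/805973, 4956081/805973, 4001904/805973] = K·y
y = (KᵀK)⁻¹·Kᵀ·(x' − x̄) = [55, 29]
z = y + H·x̄ = [55, 29] + [-53, -27] = [2, 2]

z = [2, 2]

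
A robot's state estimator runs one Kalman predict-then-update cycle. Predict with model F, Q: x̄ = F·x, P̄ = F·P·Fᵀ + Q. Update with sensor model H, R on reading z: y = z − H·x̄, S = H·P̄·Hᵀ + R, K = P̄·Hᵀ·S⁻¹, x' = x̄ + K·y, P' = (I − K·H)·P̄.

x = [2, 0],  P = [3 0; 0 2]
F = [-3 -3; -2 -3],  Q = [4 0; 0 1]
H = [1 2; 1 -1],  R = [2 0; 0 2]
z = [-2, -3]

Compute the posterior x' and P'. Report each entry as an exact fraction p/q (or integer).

x̄ = F·x = [-6, -4]
P̄ = F·P·Fᵀ + Q = [49 36; 36 31]
y = z − H·x̄ = [12, -1]
S = H·P̄·Hᵀ + R = [319 23; 23 10]
K = P̄·Hᵀ·S⁻¹ = [911/2661 1364/2661; 865/2661 -659/2661]
x' = x̄ + K·y = [-6398/2661, 395/2661]
P' = (I − K·H)·P̄ = [2426/2661 -302/2661; -302/2661 1016/2661]

x' = [-6398/2661, 395/2661]
P' = [2426/2661 -302/2661; -302/2661 1016/2661]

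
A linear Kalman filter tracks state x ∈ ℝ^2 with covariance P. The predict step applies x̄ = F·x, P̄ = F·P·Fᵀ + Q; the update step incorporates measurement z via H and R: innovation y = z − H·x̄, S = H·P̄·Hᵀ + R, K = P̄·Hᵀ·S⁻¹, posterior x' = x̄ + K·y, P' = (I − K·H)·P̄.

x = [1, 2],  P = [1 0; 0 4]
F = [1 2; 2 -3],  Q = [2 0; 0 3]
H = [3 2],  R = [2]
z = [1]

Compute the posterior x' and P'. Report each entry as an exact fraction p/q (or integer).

x̄ = F·x = [5, -4]
P̄ = F·P·Fᵀ + Q = [19 -22; -22 43]
y = z − H·x̄ = [-6]
S = H·P̄·Hᵀ + R = [81]
K = P̄·Hᵀ·S⁻¹ = [13/81; 20/81]
x' = x̄ + K·y = [109/27, -148/27]
P' = (I − K·H)·P̄ = [1370/81 -2042/81; -2042/81 3083/81]

x' = [109/27, -148/27]
P' = [1370/81 -2042/81; -2042/81 3083/81]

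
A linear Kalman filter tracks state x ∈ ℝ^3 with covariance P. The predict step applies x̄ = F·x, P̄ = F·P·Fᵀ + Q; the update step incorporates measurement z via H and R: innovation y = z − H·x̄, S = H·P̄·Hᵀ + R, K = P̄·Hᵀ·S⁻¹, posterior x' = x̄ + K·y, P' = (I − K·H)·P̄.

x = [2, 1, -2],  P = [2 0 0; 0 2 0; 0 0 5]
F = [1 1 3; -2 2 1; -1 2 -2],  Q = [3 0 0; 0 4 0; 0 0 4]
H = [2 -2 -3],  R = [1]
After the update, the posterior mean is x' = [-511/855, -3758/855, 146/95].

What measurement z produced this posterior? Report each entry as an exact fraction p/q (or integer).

x̄ = F·x = [-3, -4, 4]
P̄ = F·P·Fᵀ + Q = [52 15 -28; 15 25 2; -28 2 34]
S = H·P̄·Hᵀ + R = [855]
K = P̄·Hᵀ·S⁻¹ = [158/855; -26/855; -18/95]
x' − x̄ = [2054/855, -338/855, -234/95] = K·y
y = (KᵀK)⁻¹·Kᵀ·(x' − x̄) = [13]
z = y + H·x̄ = [13] + [-10] = [3]

z = [3]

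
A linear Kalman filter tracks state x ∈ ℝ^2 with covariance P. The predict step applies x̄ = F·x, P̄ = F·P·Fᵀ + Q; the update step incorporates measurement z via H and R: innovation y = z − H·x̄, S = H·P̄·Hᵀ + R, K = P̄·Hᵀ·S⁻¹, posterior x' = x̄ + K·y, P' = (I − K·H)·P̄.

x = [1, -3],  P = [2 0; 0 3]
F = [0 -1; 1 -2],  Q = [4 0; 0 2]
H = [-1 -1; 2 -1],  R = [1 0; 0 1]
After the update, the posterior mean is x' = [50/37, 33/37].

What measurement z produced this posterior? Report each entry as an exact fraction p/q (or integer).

z = [-2, 2]

x̄ = F·x = [3, 7]
P̄ = F·P·Fᵀ + Q = [7 6; 6 16]
S = H·P̄·Hᵀ + R = [36 -4; -4 21]
K = P̄·Hᵀ·S⁻¹ = [-241/740 59/185; -239/370 -58/185]
x' − x̄ = [-61/37, -226/37] = K·y
y = (KᵀK)⁻¹·Kᵀ·(x' − x̄) = [8, 3]
z = y + H·x̄ = [8, 3] + [-10, -1] = [-2, 2]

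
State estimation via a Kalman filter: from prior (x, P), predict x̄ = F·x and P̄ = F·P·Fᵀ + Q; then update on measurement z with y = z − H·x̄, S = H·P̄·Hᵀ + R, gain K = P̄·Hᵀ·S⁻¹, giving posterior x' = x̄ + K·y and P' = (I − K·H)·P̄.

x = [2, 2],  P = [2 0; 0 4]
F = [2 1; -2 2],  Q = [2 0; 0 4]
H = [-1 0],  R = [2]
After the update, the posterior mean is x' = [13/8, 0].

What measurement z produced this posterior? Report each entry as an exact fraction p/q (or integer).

z = [-1]

x̄ = F·x = [6, 0]
P̄ = F·P·Fᵀ + Q = [14 0; 0 28]
S = H·P̄·Hᵀ + R = [16]
K = P̄·Hᵀ·S⁻¹ = [-7/8; 0]
x' − x̄ = [-35/8, 0] = K·y
y = (KᵀK)⁻¹·Kᵀ·(x' − x̄) = [5]
z = y + H·x̄ = [5] + [-6] = [-1]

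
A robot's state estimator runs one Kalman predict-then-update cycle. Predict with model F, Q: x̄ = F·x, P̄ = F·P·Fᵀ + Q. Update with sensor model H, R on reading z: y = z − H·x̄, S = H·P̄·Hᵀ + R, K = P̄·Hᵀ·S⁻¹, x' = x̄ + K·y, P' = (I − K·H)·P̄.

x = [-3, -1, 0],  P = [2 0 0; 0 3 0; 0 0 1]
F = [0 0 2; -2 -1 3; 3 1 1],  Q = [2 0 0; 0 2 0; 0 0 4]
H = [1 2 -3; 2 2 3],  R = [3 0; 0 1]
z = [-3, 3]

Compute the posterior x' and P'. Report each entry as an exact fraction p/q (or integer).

x̄ = F·x = [0, 7, -10]
P̄ = F·P·Fᵀ + Q = [6 6 2; 6 22 -12; 2 -12 26]
y = z − H·x̄ = [-47, 19]
S = H·P̄·Hᵀ + R = [487 -104; -104 275]
K = P̄·Hᵀ·S⁻¹ = [6420/123109 15858/123109; 25730/123109 18684/123109; -21468/123109 17846/123109]
x' = x̄ + K·y = [-438/123109, 7449/123109, 116980/123109]
P' = (I − K·H)·P̄ = [185874/123109 -130626/123109 -31546/123109; -130626/123109 121938/123109 12020/123109; -31546/123109 12020/123109 18966/123109]

x' = [-438/123109, 7449/123109, 116980/123109]
P' = [185874/123109 -130626/123109 -31546/123109; -130626/123109 121938/123109 12020/123109; -31546/123109 12020/123109 18966/123109]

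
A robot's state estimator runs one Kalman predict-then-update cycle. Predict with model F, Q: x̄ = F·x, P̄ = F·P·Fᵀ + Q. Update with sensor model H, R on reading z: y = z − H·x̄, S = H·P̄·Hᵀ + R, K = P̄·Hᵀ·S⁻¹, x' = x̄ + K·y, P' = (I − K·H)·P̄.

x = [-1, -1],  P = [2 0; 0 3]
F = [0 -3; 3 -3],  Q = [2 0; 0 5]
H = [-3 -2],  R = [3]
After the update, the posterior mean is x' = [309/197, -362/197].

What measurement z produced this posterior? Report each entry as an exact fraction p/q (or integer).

x̄ = F·x = [3, 0]
P̄ = F·P·Fᵀ + Q = [29 27; 27 50]
S = H·P̄·Hᵀ + R = [788]
K = P̄·Hᵀ·S⁻¹ = [-141/788; -181/788]
x' − x̄ = [-282/197, -362/197] = K·y
y = (KᵀK)⁻¹·Kᵀ·(x' − x̄) = [8]
z = y + H·x̄ = [8] + [-9] = [-1]

z = [-1]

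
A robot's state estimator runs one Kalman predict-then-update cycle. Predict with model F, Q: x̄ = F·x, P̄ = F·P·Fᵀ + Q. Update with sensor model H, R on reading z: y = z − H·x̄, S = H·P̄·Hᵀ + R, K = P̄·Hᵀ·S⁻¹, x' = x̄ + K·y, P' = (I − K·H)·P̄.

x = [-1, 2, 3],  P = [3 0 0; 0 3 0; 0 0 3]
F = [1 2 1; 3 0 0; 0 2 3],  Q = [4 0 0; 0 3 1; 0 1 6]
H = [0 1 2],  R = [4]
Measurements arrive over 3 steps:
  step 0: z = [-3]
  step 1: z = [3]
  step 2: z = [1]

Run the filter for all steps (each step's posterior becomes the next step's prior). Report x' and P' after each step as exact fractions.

step 0: x' = [-9/109, -743/109, 234/109], P' = [2195/218 165/109 -63/218; 165/109 2758/109 -1347/109; -63/218 -1347/109 1529/218]
step 1: x' = [-199897/47025, 405743/47025, -15558/5225], P' = [1936783/47025 -312302/47025 21687/5225; -312302/47025 1832188/47025 -96528/5225; 21687/5225 -96528/5225 50762/5225]
step 2: x' = [102171985/11335031, -169781225/11335031, 90694252/11335031], P' = [673450413/11335031 -382117050/11335031 199001121/11335031; -382117050/11335031 1004699412/11335031 -484917864/11335031; 199001121/11335031 -484917864/11335031 244983992/11335031]

step 0: x̄ = F·x = [6, -3, 13]
step 0: P̄ = F·P·Fᵀ + Q = [22 9 21; 9 30 1; 21 1 45]
step 0: y = z − H·x̄ = [-26]
step 0: S = H·P̄·Hᵀ + R = [218]
step 0: K = P̄·Hᵀ·S⁻¹ = [51/218; 16/109; 91/218]
step 0: x' = x̄ + K·y = [-9/109, -743/109, 234/109]
step 0: P' = (I − K·H)·P̄ = [2195/218 165/109 -63/218; 165/109 2758/109 -1347/109; -63/218 -1347/109 1529/218]
step 1: x̄ = F·x = [-1261/109, -27/109, -784/109]
step 1: P̄ = F·P·Fᵀ + Q = [8539/109 4188/109 2785/109; 4188/109 20409/218 1631/218; 2785/109 1631/218 4805/218]
step 1: y = z − H·x̄ = [1922/109]
step 1: S = H·P̄·Hᵀ + R = [47025/218]
step 1: K = P̄·Hᵀ·S⁻¹ = [19516/47025; 23671/47025; 1249/5225]
step 1: x' = x̄ + K·y = [-199897/47025, 405743/47025, -15558/5225]
step 1: P' = (I − K·H)·P̄ = [1936783/47025 -312302/47025 21687/5225; -312302/47025 1832188/47025 -96528/5225; 21687/5225 -96528/5225 50762/5225]
step 2: x̄ = F·x = [157189/15675, -199897/15675, 78284/9405]
step 2: P̄ = F·P·Fᵀ + Q = [619627/5225 502454/5225 114017/3135; 502454/5225 1952458/5225 -4676/3135; 114017/3135 -4676/3135 51904/1881]
step 2: y = z − H·x̄ = [-136124/47025]
step 2: S = H·P̄·Hᵀ + R = [22670062/47025]
step 2: K = P̄·Hᵀ·S⁻¹ = [3971298/11335031; 8715921/11335031; 1262530/11335031]
step 2: x' = x̄ + K·y = [102171985/11335031, -169781225/11335031, 90694252/11335031]
step 2: P' = (I − K·H)·P̄ = [673450413/11335031 -382117050/11335031 199001121/11335031; -382117050/11335031 1004699412/11335031 -484917864/11335031; 199001121/11335031 -484917864/11335031 244983992/11335031]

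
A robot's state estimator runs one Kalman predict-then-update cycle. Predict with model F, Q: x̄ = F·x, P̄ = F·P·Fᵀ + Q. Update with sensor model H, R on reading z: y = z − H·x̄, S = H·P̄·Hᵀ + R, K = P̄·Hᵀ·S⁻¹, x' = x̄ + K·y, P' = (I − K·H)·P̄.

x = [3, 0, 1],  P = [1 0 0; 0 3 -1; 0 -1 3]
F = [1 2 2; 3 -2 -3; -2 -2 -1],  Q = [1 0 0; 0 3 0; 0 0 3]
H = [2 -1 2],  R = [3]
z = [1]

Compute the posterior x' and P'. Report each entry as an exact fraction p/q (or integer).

x' = [845/114, 35/114, -787/114]
P' = [1427/114 -463/114 -1621/114; -463/114 965/114 857/114; -1621/114 857/114 2051/114]

x̄ = F·x = [5, 6, -7]
P̄ = F·P·Fᵀ + Q = [18 -17 -14; -17 39 7; -14 7 18]
y = z − H·x̄ = [11]
S = H·P̄·Hᵀ + R = [114]
K = P̄·Hᵀ·S⁻¹ = [25/114; -59/114; 1/114]
x' = x̄ + K·y = [845/114, 35/114, -787/114]
P' = (I − K·H)·P̄ = [1427/114 -463/114 -1621/114; -463/114 965/114 857/114; -1621/114 857/114 2051/114]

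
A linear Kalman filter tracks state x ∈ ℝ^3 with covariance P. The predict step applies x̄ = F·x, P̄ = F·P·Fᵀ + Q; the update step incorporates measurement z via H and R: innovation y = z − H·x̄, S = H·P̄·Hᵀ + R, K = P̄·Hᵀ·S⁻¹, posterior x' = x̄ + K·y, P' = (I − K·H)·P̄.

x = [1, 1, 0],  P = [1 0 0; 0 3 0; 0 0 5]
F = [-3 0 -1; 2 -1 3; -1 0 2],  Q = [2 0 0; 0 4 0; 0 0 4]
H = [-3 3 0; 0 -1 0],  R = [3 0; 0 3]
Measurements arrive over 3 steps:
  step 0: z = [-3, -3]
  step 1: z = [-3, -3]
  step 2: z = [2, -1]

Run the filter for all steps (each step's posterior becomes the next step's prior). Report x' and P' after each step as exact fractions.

step 0: x̄ = F·x = [-3, 1, -1]
step 0: P̄ = F·P·Fᵀ + Q = [16 -21 -7; -21 56 28; -7 28 25]
step 0: y = z − H·x̄ = [-15, -2]
step 0: S = H·P̄·Hᵀ + R = [1029 -231; -231 59]
step 0: K = P̄·Hᵀ·S⁻¹ = [-283/1225 -96/175; 33/350 -29/50; -13/350 -31/50]
step 0: x' = x̄ + K·y = [1914/1225, 261/350, 279/350]
step 0: P' = (I − K·H)·P̄ = [2299/1225 288/175 332/175; 288/175 87/50 93/50; 332/175 93/50 577/50]
step 1: x̄ = F·x = [-13437/2450, 5844/1225, 39/1225]
step 1: P̄ = F·P·Fᵀ + Q = [102443/2450 -73441/1225 -32996/1225; -73441/1225 149609/1225 80004/1225; -32996/1225 80004/1225 54449/1225]
step 1: y = z − H·x̄ = [-3309/98, 2169/1225]
step 1: S = H·P̄·Hᵀ + R = [250647/98 -26766/49; -26766/49 153284/1225]
step 1: K = P̄·Hᵀ·S⁻¹ = [-1113368/4420471 -10969609/17681884; 334575/4420471 -11415709/17681884; -19436/401861 -294591/401861]
step 1: x' = x̄ + K·y = [33973809/17681884, 18952509/17681884, 147450/401861]
step 1: P' = (I − K·H)·P̄ = [37362299/17681884 32908827/17681884 903209/401861; 32908827/17681884 34247127/17681884 883773/401861; 903209/401861 883773/401861 4001041/401861]
step 2: x̄ = F·x = [-108409227/17681884, 68458509/17681884, -20998209/17681884]
step 2: P̄ = F·P·Fᵀ + Q = [786117439/17681884 -1051851869/17681884 -438710691/17681884; -1051851869/17681884 1950779067/17681884 976428225/17681884; -438710691/17681884 976428225/17681884 653308267/17681884]
step 2: y = z − H·x̄ = [-123809860/4420471, 50776625/17681884]
step 2: S = H·P̄·Hᵀ + R = [10904611962/4420471 -2251973202/4420471; -2251973202/4420471 2003824719/17681884]
step 2: K = P̄·Hᵀ·S⁻¹ = [-29671350077/118041553374 -35710237295/59020776687; 1501315468/19673592229 -12403850921/19673592229; -1812839523/39347184458 -13661266143/19673592229]
step 2: x' = x̄ + K·y = [-16295976667/19673592229, -1499361026/19673592229, -37206916089/19673592229]
step 2: P' = (I − K·H)·P̄ = [243932773847/118041553374 35710237295/19673592229 83780436381/39347184458; 35710237295/19673592229 37211552763/19673592229 40983798429/19673592229; 83780436381/39347184458 40983798429/19673592229 380254075835/39347184458]

step 0: x' = [1914/1225, 261/350, 279/350], P' = [2299/1225 288/175 332/175; 288/175 87/50 93/50; 332/175 93/50 577/50]
step 1: x' = [33973809/17681884, 18952509/17681884, 147450/401861], P' = [37362299/17681884 32908827/17681884 903209/401861; 32908827/17681884 34247127/17681884 883773/401861; 903209/401861 883773/401861 4001041/401861]
step 2: x' = [-16295976667/19673592229, -1499361026/19673592229, -37206916089/19673592229], P' = [243932773847/118041553374 35710237295/19673592229 83780436381/39347184458; 35710237295/19673592229 37211552763/19673592229 40983798429/19673592229; 83780436381/39347184458 40983798429/19673592229 380254075835/39347184458]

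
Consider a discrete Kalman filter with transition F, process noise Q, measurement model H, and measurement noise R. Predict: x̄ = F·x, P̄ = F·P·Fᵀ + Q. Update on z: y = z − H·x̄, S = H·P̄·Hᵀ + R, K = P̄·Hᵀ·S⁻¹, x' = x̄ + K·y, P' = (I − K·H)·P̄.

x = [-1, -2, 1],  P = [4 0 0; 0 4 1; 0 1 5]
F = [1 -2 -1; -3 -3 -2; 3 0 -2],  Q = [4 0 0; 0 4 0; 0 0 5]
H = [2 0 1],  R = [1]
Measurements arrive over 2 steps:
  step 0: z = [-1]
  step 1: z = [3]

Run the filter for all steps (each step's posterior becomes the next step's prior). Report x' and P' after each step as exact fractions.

step 0: x' = [2, 7, -5], P' = [685/149 2113/149 -1324/149; 2113/149 14940/149 -4202/149; -1324/149 -4202/149 5409/298]
step 1: x' = [-889972/136691, -2226133/136691, 2189868/136691], P' = [15458403/273382 19123215/136691 -15391538/136691; 19123215/136691 49587395/136691 -38148816/136691; -15391538/136691 -38148816/136691 30785888/136691]

step 0: x̄ = F·x = [2, 7, -5]
step 0: P̄ = F·P·Fᵀ + Q = [33 29 26; 29 108 -10; 26 -10 61]
step 0: y = z − H·x̄ = [0]
step 0: S = H·P̄·Hᵀ + R = [298]
step 0: K = P̄·Hᵀ·S⁻¹ = [46/149; 24/149; 113/298]
step 0: x' = x̄ + K·y = [2, 7, -5]
step 0: P' = (I − K·H)·P̄ = [685/149 2113/149 -1324/149; 2113/149 14940/149 -4202/149; -1324/149 -4202/149 5409/298]
step 1: x̄ = F·x = [-7, -17, 16]
step 1: P̄ = F·P·Fᵀ + Q = [82267/298 68595/149 -15402/149; 68595/149 123761/149 -39576/149; -15402/149 -39576/149 33616/149]
step 1: y = z − H·x̄ = [1]
step 1: S = H·P̄·Hᵀ + R = [136691/149]
step 1: K = P̄·Hᵀ·S⁻¹ = [66865/136691; 97614/136691; 2812/136691]
step 1: x' = x̄ + K·y = [-889972/136691, -2226133/136691, 2189868/136691]
step 1: P' = (I − K·H)·P̄ = [15458403/273382 19123215/136691 -15391538/136691; 19123215/136691 49587395/136691 -38148816/136691; -15391538/136691 -38148816/136691 30785888/136691]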